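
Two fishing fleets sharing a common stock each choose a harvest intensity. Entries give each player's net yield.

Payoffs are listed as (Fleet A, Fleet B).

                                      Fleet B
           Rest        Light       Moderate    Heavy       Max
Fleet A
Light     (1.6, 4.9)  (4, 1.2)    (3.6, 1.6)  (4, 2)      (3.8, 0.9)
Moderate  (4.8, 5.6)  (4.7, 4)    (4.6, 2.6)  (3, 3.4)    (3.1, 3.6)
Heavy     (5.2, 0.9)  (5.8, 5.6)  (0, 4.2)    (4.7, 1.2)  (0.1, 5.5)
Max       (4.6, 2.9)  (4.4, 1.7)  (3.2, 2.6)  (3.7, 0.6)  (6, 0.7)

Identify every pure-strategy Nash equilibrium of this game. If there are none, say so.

For each strategy profile, look for a profitable unilateral deviation.
(Light, Rest): Fleet A can switch to Moderate (1.6 → 4.8). Not NE.
(Light, Light): Fleet A can switch to Moderate (4 → 4.7). Not NE.
(Light, Moderate): Fleet A can switch to Moderate (3.6 → 4.6). Not NE.
(Light, Heavy): Fleet A can switch to Heavy (4 → 4.7). Not NE.
(Light, Max): Fleet A can switch to Max (3.8 → 6). Not NE.
(Moderate, Rest): Fleet A can switch to Heavy (4.8 → 5.2). Not NE.
(Moderate, Light): Fleet A can switch to Heavy (4.7 → 5.8). Not NE.
(Moderate, Moderate): Fleet B can switch to Rest (2.6 → 5.6). Not NE.
(Moderate, Heavy): Fleet A can switch to Light (3 → 4). Not NE.
(Moderate, Max): Fleet A can switch to Light (3.1 → 3.8). Not NE.
(Heavy, Light): Fleet A gets 5.8, best alternative 4.7; Fleet B gets 5.6, best alternative 5.5. No profitable deviation — NE.
(The remaining 9 profiles each have a profitable deviation by the same check.)

Pure NE: (Heavy, Light)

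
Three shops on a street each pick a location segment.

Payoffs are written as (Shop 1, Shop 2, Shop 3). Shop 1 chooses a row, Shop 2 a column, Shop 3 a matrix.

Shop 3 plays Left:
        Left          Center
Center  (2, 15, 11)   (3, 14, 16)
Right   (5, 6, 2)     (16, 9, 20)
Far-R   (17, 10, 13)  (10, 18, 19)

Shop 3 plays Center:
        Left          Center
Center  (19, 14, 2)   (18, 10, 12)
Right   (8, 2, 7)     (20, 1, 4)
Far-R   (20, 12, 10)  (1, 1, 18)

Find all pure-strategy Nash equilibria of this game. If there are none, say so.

The unique pure-strategy Nash equilibrium is (Right, Center, Left).

Shop 1 against (Left, Left): payoffs 2, 5, 17 → best response Far-R.
Shop 1 against (Left, Center): payoffs 19, 8, 20 → best response Far-R.
Shop 1 against (Center, Left): payoffs 3, 16, 10 → best response Right.
Shop 1 against (Center, Center): payoffs 18, 20, 1 → best response Right.
Shop 2 against (Center, Left): payoffs 15, 14 → best response Left.
Shop 2 against (Center, Center): payoffs 14, 10 → best response Left.
Shop 2 against (Right, Left): payoffs 6, 9 → best response Center.
Shop 2 against (Right, Center): payoffs 2, 1 → best response Left.
Shop 2 against (Far-R, Left): payoffs 10, 18 → best response Center.
Shop 2 against (Far-R, Center): payoffs 12, 1 → best response Left.
Shop 3 against (Center, Left): payoffs 11, 2 → best response Left.
Shop 3 against (Center, Center): payoffs 16, 12 → best response Left.
Shop 3 against (Right, Left): payoffs 2, 7 → best response Center.
Shop 3 against (Right, Center): payoffs 20, 4 → best response Left.
Shop 3 against (Far-R, Left): payoffs 13, 10 → best response Left.
Shop 3 against (Far-R, Center): payoffs 19, 18 → best response Left.
Mutual best responses: (Right, Center, Left).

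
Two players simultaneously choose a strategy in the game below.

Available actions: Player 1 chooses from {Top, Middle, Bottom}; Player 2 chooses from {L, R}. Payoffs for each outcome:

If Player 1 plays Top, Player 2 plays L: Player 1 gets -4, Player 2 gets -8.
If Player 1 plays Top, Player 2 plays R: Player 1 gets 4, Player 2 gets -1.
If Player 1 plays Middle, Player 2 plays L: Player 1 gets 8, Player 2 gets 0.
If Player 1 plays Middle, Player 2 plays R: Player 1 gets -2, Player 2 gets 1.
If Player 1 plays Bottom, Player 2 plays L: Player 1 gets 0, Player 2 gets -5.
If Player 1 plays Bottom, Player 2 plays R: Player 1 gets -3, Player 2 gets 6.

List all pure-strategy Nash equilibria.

Player 1 against L: payoffs -4, 8, 0 → best response Middle.
Player 1 against R: payoffs 4, -2, -3 → best response Top.
Player 2 against Top: payoffs -8, -1 → best response R.
Player 2 against Middle: payoffs 0, 1 → best response R.
Player 2 against Bottom: payoffs -5, 6 → best response R.
Mutual best responses: (Top, R).

The unique pure-strategy Nash equilibrium is (Top, R).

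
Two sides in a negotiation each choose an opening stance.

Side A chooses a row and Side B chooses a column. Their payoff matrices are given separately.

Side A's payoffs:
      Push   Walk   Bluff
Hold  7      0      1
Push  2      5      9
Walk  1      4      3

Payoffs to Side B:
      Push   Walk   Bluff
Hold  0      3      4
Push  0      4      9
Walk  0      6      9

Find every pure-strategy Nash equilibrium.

Side A against Push: payoffs 7, 2, 1 → best response Hold.
Side A against Walk: payoffs 0, 5, 4 → best response Push.
Side A against Bluff: payoffs 1, 9, 3 → best response Push.
Side B against Hold: payoffs 0, 3, 4 → best response Bluff.
Side B against Push: payoffs 0, 4, 9 → best response Bluff.
Side B against Walk: payoffs 0, 6, 9 → best response Bluff.
Mutual best responses: (Push, Bluff).

(Push, Bluff)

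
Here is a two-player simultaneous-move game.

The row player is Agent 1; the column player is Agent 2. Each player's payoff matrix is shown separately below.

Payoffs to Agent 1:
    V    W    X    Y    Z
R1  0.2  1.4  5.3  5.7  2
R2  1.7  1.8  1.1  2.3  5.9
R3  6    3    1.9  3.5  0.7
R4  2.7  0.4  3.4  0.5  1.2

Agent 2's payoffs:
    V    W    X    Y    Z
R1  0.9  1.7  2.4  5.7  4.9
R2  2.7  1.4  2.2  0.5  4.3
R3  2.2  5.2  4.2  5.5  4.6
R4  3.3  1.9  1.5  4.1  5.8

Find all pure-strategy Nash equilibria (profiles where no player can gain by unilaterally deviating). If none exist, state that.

The pure Nash equilibria are (R1, Y), (R2, Z).

For each strategy profile, look for a profitable unilateral deviation.
(R1, V): Agent 1 can switch to R2 (0.2 → 1.7). Not NE.
(R1, W): Agent 1 can switch to R2 (1.4 → 1.8). Not NE.
(R1, X): Agent 2 can switch to Y (2.4 → 5.7). Not NE.
(R1, Y): Agent 1 gets 5.7, best alternative 3.5; Agent 2 gets 5.7, best alternative 4.9. No profitable deviation — NE.
(R1, Z): Agent 1 can switch to R2 (2 → 5.9). Not NE.
(R2, V): Agent 1 can switch to R3 (1.7 → 6). Not NE.
(R2, W): Agent 1 can switch to R3 (1.8 → 3). Not NE.
(R2, X): Agent 1 can switch to R1 (1.1 → 5.3). Not NE.
(R2, Y): Agent 1 can switch to R1 (2.3 → 5.7). Not NE.
(R2, Z): Agent 1 gets 5.9, best alternative 2; Agent 2 gets 4.3, best alternative 2.7. No profitable deviation — NE.
(R3, V): Agent 2 can switch to W (2.2 → 5.2). Not NE.
(R3, W): Agent 2 can switch to Y (5.2 → 5.5). Not NE.
(R3, X): Agent 1 can switch to R1 (1.9 → 5.3). Not NE.
(R3, Y): Agent 1 can switch to R1 (3.5 → 5.7). Not NE.
(The remaining 6 profiles each have a profitable deviation by the same check.)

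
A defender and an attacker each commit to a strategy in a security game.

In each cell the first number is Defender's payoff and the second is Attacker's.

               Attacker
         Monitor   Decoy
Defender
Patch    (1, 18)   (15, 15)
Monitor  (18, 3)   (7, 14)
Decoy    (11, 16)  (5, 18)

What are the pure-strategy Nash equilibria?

This game has no pure Nash equilibrium.

For each player, find the best response to each opponent profile; mutual best responses are the pure NE.
Defender against Monitor: payoffs 1, 18, 11 → best response Monitor.
Defender against Decoy: payoffs 15, 7, 5 → best response Patch.
Attacker against Patch: payoffs 18, 15 → best response Monitor.
Attacker against Monitor: payoffs 3, 14 → best response Decoy.
Attacker against Decoy: payoffs 16, 18 → best response Decoy.
No profile is a mutual best response for all players.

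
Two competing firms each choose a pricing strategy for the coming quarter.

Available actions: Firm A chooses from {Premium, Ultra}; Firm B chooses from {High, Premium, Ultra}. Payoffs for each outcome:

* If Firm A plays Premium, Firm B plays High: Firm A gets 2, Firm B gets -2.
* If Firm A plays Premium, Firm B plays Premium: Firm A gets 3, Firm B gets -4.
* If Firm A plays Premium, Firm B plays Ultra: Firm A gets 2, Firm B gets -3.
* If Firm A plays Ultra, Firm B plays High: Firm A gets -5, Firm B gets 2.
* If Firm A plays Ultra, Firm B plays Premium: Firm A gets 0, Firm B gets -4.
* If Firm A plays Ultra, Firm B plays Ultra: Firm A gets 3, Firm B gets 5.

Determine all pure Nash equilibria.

The pure Nash equilibria are (Premium, High), (Ultra, Ultra).

Firm A against High: payoffs 2, -5 → best response Premium.
Firm A against Premium: payoffs 3, 0 → best response Premium.
Firm A against Ultra: payoffs 2, 3 → best response Ultra.
Firm B against Premium: payoffs -2, -4, -3 → best response High.
Firm B against Ultra: payoffs 2, -4, 5 → best response Ultra.
Mutual best responses: (Premium, High); (Ultra, Ultra).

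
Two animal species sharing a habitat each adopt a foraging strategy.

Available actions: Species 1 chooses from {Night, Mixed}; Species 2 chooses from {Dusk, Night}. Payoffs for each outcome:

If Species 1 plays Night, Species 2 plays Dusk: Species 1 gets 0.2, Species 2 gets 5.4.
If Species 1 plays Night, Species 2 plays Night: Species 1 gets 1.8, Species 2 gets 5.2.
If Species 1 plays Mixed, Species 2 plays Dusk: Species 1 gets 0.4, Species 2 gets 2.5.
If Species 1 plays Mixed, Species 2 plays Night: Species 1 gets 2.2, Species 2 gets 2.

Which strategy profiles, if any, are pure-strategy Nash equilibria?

Mark each player's best response to every combination of opponents' strategies; a profile where every player is best-responding is a pure Nash equilibrium.
Species 1 against Dusk: payoffs 0.2, 0.4 → best response Mixed.
Species 1 against Night: payoffs 1.8, 2.2 → best response Mixed.
Species 2 against Night: payoffs 5.4, 5.2 → best response Dusk.
Species 2 against Mixed: payoffs 2.5, 2 → best response Dusk.
Mutual best responses: (Mixed, Dusk).

Pure NE: (Mixed, Dusk)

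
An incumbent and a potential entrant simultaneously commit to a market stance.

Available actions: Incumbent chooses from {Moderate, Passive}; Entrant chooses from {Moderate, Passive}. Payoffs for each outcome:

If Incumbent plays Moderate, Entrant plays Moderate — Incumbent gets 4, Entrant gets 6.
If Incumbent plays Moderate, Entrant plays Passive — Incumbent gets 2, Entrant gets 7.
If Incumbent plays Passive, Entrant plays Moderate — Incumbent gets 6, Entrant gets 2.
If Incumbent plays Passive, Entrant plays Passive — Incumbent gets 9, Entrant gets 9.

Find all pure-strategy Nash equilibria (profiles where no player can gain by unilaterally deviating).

The unique pure-strategy Nash equilibrium is (Passive, Passive).

(Moderate, Moderate): Incumbent can switch to Passive (4 → 6). Not NE.
(Moderate, Passive): Incumbent can switch to Passive (2 → 9). Not NE.
(Passive, Moderate): Entrant can switch to Passive (2 → 9). Not NE.
(Passive, Passive): Incumbent gets 9, best alternative 2; Entrant gets 9, best alternative 2. No profitable deviation — NE.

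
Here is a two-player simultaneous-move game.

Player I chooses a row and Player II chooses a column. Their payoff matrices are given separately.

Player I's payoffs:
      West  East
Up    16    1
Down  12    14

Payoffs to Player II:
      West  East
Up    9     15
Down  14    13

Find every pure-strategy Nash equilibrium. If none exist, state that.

This game has no pure Nash equilibrium.

Player I against West: payoffs 16, 12 → best response Up.
Player I against East: payoffs 1, 14 → best response Down.
Player II against Up: payoffs 9, 15 → best response East.
Player II against Down: payoffs 14, 13 → best response West.
No profile is a mutual best response for all players.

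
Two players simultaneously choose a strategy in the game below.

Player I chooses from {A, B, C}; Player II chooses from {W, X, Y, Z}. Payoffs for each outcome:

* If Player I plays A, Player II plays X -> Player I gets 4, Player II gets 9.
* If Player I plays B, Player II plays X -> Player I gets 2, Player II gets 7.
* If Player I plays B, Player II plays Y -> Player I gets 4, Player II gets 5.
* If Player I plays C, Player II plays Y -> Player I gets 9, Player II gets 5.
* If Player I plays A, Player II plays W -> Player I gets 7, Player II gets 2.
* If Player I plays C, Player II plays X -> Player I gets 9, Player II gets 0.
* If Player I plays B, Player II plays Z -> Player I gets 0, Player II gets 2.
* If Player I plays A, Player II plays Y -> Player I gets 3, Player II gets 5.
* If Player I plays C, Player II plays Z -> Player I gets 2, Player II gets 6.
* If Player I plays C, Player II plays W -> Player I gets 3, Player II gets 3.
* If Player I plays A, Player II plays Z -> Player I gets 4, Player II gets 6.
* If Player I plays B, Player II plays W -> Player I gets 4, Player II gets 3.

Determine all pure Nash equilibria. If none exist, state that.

This game has no pure Nash equilibrium.

Check each profile: it is a Nash equilibrium iff no player can strictly gain by switching unilaterally.
(A, W): Player II can switch to X (2 → 9). Not NE.
(A, X): Player I can switch to C (4 → 9). Not NE.
(A, Y): Player I can switch to B (3 → 4). Not NE.
(A, Z): Player II can switch to X (6 → 9). Not NE.
(B, W): Player I can switch to A (4 → 7). Not NE.
(B, X): Player I can switch to A (2 → 4). Not NE.
(B, Y): Player I can switch to C (4 → 9). Not NE.
(B, Z): Player I can switch to A (0 → 4). Not NE.
(C, W): Player I can switch to A (3 → 7). Not NE.
(C, X): Player II can switch to W (0 → 3). Not NE.
(C, Y): Player II can switch to Z (5 → 6). Not NE.
(C, Z): Player I can switch to A (2 → 4). Not NE.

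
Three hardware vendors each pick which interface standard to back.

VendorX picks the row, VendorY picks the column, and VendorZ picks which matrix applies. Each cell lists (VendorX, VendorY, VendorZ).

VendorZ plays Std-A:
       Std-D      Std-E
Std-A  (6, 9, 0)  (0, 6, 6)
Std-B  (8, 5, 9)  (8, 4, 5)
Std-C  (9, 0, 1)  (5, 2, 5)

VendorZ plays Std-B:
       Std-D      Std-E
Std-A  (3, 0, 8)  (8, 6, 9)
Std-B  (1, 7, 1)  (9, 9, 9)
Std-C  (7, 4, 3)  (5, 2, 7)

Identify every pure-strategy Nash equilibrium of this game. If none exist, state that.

Pure-strategy Nash equilibria: (Std-B, Std-E, Std-B); (Std-C, Std-D, Std-B)

VendorX against (Std-D, Std-A): payoffs 6, 8, 9 → best response Std-C.
VendorX against (Std-D, Std-B): payoffs 3, 1, 7 → best response Std-C.
VendorX against (Std-E, Std-A): payoffs 0, 8, 5 → best response Std-B.
VendorX against (Std-E, Std-B): payoffs 8, 9, 5 → best response Std-B.
VendorY against (Std-A, Std-A): payoffs 9, 6 → best response Std-D.
VendorY against (Std-A, Std-B): payoffs 0, 6 → best response Std-E.
VendorY against (Std-B, Std-A): payoffs 5, 4 → best response Std-D.
VendorY against (Std-B, Std-B): payoffs 7, 9 → best response Std-E.
VendorY against (Std-C, Std-A): payoffs 0, 2 → best response Std-E.
VendorY against (Std-C, Std-B): payoffs 4, 2 → best response Std-D.
VendorZ against (Std-A, Std-D): payoffs 0, 8 → best response Std-B.
VendorZ against (Std-A, Std-E): payoffs 6, 9 → best response Std-B.
VendorZ against (Std-B, Std-D): payoffs 9, 1 → best response Std-A.
VendorZ against (Std-B, Std-E): payoffs 5, 9 → best response Std-B.
VendorZ against (Std-C, Std-D): payoffs 1, 3 → best response Std-B.
VendorZ against (Std-C, Std-E): payoffs 5, 7 → best response Std-B.
Mutual best responses: (Std-B, Std-E, Std-B); (Std-C, Std-D, Std-B).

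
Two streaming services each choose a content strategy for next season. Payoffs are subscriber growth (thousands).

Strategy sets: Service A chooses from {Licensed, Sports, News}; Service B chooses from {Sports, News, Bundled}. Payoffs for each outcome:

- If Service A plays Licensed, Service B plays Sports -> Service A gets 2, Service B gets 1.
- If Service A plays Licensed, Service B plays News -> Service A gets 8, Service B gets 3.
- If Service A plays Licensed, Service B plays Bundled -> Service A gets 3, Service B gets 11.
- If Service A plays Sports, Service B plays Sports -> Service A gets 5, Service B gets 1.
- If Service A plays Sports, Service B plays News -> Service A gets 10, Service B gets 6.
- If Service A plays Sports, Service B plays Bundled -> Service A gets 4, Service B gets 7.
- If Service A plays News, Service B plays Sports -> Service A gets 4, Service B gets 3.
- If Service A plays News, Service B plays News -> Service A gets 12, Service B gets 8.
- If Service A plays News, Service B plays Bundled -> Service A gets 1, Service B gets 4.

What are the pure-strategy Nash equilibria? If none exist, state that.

Service A against Sports: payoffs 2, 5, 4 → best response Sports.
Service A against News: payoffs 8, 10, 12 → best response News.
Service A against Bundled: payoffs 3, 4, 1 → best response Sports.
Service B against Licensed: payoffs 1, 3, 11 → best response Bundled.
Service B against Sports: payoffs 1, 6, 7 → best response Bundled.
Service B against News: payoffs 3, 8, 4 → best response News.
Mutual best responses: (Sports, Bundled); (News, News).

The pure Nash equilibria are (Sports, Bundled), (News, News).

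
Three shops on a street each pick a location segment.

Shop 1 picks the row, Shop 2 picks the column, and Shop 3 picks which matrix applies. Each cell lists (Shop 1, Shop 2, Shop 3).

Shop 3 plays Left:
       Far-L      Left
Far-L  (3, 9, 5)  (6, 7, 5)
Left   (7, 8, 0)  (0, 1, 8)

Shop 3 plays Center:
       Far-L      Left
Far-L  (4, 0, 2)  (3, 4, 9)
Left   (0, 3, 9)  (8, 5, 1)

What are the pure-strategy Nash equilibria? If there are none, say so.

none

(Far-L, Far-L, Left): Shop 1 can switch to Left (3 → 7). Not NE.
(Far-L, Far-L, Center): Shop 2 can switch to Left (0 → 4). Not NE.
(Far-L, Left, Left): Shop 2 can switch to Far-L (7 → 9). Not NE.
(Far-L, Left, Center): Shop 1 can switch to Left (3 → 8). Not NE.
(Left, Far-L, Left): Shop 3 can switch to Center (0 → 9). Not NE.
(Left, Far-L, Center): Shop 1 can switch to Far-L (0 → 4). Not NE.
(Left, Left, Left): Shop 1 can switch to Far-L (0 → 6). Not NE.
(Left, Left, Center): Shop 3 can switch to Left (1 → 8). Not NE.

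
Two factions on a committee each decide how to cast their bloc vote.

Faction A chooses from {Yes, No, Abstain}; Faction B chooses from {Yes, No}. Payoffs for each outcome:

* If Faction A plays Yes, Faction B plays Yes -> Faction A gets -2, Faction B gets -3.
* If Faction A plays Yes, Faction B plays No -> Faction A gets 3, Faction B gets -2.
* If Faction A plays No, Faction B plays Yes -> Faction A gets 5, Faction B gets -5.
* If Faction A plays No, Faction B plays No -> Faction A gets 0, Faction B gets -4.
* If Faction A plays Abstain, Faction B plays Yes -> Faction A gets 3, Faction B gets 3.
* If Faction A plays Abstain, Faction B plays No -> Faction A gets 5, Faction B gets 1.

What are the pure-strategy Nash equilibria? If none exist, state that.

This game has no pure Nash equilibrium.

Faction A against Yes: payoffs -2, 5, 3 → best response No.
Faction A against No: payoffs 3, 0, 5 → best response Abstain.
Faction B against Yes: payoffs -3, -2 → best response No.
Faction B against No: payoffs -5, -4 → best response No.
Faction B against Abstain: payoffs 3, 1 → best response Yes.
No profile is a mutual best response for all players.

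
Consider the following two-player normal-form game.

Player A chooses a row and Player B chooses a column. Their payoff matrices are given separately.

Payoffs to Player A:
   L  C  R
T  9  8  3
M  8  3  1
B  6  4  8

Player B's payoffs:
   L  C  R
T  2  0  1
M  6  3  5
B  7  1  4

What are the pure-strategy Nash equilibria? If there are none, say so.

(T, L): Player A gets 9, best alternative 8; Player B gets 2, best alternative 1. No profitable deviation — NE.
(T, C): Player B can switch to L (0 → 2). Not NE.
(T, R): Player A can switch to B (3 → 8). Not NE.
(M, L): Player A can switch to T (8 → 9). Not NE.
(M, C): Player A can switch to T (3 → 8). Not NE.
(M, R): Player A can switch to T (1 → 3). Not NE.
(B, L): Player A can switch to T (6 → 9). Not NE.
(B, C): Player A can switch to T (4 → 8). Not NE.
(B, R): Player B can switch to L (4 → 7). Not NE.

Pure NE: (T, L)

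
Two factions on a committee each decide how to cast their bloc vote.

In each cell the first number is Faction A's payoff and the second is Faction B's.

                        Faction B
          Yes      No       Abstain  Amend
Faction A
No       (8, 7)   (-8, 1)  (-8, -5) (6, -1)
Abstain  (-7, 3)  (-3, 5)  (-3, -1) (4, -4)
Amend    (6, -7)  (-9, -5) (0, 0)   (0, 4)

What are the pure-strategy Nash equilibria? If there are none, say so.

(No, Yes) and (Abstain, No)

(No, Yes): Faction A gets 8, best alternative 6; Faction B gets 7, best alternative 1. No profitable deviation — NE.
(No, No): Faction A can switch to Abstain (-8 → -3). Not NE.
(No, Abstain): Faction A can switch to Abstain (-8 → -3). Not NE.
(No, Amend): Faction B can switch to Yes (-1 → 7). Not NE.
(Abstain, Yes): Faction A can switch to No (-7 → 8). Not NE.
(Abstain, No): Faction A gets -3, best alternative -8; Faction B gets 5, best alternative 3. No profitable deviation — NE.
(Abstain, Abstain): Faction A can switch to Amend (-3 → 0). Not NE.
(Abstain, Amend): Faction A can switch to No (4 → 6). Not NE.
(Amend, Yes): Faction A can switch to No (6 → 8). Not NE.
(Amend, No): Faction A can switch to No (-9 → -8). Not NE.
(Amend, Abstain): Faction B can switch to Amend (0 → 4). Not NE.
(Amend, Amend): Faction A can switch to No (0 → 6). Not NE.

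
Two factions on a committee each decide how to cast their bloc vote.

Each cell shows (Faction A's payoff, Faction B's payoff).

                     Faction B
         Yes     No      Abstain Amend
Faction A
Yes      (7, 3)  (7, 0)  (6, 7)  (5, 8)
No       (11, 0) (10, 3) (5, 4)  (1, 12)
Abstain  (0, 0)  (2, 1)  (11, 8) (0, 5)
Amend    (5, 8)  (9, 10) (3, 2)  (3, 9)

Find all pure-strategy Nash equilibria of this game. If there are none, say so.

(Yes, Yes): Faction A can switch to No (7 → 11). Not NE.
(Yes, No): Faction A can switch to No (7 → 10). Not NE.
(Yes, Abstain): Faction A can switch to Abstain (6 → 11). Not NE.
(Yes, Amend): Faction A gets 5, best alternative 3; Faction B gets 8, best alternative 7. No profitable deviation — NE.
(No, Yes): Faction B can switch to No (0 → 3). Not NE.
(No, No): Faction B can switch to Abstain (3 → 4). Not NE.
(No, Abstain): Faction A can switch to Yes (5 → 6). Not NE.
(No, Amend): Faction A can switch to Yes (1 → 5). Not NE.
(Abstain, Yes): Faction A can switch to Yes (0 → 7). Not NE.
(Abstain, No): Faction A can switch to Yes (2 → 7). Not NE.
(Abstain, Abstain): Faction A gets 11, best alternative 6; Faction B gets 8, best alternative 5. No profitable deviation — NE.
(Abstain, Amend): Faction A can switch to Yes (0 → 5). Not NE.
(The remaining 4 profiles each have a profitable deviation by the same check.)

The pure Nash equilibria are (Yes, Amend), (Abstain, Abstain).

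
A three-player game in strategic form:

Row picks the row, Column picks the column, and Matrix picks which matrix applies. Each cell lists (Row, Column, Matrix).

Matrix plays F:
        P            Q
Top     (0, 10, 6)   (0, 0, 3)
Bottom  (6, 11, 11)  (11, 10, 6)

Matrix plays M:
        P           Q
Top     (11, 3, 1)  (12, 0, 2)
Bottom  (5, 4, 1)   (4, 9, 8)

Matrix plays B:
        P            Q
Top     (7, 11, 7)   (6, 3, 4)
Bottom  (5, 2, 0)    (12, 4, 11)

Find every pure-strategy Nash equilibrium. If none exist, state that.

Pure-strategy Nash equilibria: (Top, P, B) and (Bottom, P, F) and (Bottom, Q, B)

For each strategy profile, look for a profitable unilateral deviation.
(Top, P, F): Row can switch to Bottom (0 → 6). Not NE.
(Top, P, M): Matrix can switch to F (1 → 6). Not NE.
(Top, P, B): Row gets 7, best alternative 5; Column gets 11, best alternative 3; Matrix gets 7, best alternative 6. No profitable deviation — NE.
(Top, Q, F): Row can switch to Bottom (0 → 11). Not NE.
(Top, Q, M): Column can switch to P (0 → 3). Not NE.
(Top, Q, B): Row can switch to Bottom (6 → 12). Not NE.
(Bottom, P, F): Row gets 6, best alternative 0; Column gets 11, best alternative 10; Matrix gets 11, best alternative 1. No profitable deviation — NE.
(Bottom, P, M): Row can switch to Top (5 → 11). Not NE.
(Bottom, P, B): Row can switch to Top (5 → 7). Not NE.
(Bottom, Q, F): Column can switch to P (10 → 11). Not NE.
(Bottom, Q, M): Row can switch to Top (4 → 12). Not NE.
(Bottom, Q, B): Row gets 12, best alternative 6; Column gets 4, best alternative 2; Matrix gets 11, best alternative 8. No profitable deviation — NE.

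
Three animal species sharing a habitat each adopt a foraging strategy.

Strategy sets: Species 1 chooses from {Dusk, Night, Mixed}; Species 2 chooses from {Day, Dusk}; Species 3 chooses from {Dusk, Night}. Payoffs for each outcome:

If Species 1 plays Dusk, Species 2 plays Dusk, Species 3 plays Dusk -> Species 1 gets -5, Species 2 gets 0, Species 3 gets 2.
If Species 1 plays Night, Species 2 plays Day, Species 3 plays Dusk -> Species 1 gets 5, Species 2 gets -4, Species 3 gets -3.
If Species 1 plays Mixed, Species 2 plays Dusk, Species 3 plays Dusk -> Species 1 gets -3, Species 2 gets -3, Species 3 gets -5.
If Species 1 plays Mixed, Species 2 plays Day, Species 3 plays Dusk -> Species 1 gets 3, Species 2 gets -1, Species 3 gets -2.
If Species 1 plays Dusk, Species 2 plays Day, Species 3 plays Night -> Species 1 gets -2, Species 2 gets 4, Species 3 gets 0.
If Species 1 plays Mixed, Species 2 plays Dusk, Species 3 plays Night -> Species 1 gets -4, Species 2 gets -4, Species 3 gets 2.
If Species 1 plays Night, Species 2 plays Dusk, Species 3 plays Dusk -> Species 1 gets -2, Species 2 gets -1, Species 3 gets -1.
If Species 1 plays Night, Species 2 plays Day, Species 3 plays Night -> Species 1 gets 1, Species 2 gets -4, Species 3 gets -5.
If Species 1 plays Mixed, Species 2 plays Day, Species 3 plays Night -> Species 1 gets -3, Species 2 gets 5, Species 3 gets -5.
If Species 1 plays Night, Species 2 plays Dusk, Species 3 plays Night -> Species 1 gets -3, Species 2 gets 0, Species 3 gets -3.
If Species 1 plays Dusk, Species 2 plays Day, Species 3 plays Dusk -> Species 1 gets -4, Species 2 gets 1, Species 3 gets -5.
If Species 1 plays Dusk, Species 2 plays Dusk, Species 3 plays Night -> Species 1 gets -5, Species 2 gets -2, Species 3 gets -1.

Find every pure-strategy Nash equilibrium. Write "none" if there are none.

The unique pure-strategy Nash equilibrium is (Night, Dusk, Dusk).

Species 1 against (Day, Dusk): payoffs -4, 5, 3 → best response Night.
Species 1 against (Day, Night): payoffs -2, 1, -3 → best response Night.
Species 1 against (Dusk, Dusk): payoffs -5, -2, -3 → best response Night.
Species 1 against (Dusk, Night): payoffs -5, -3, -4 → best response Night.
Species 2 against (Dusk, Dusk): payoffs 1, 0 → best response Day.
Species 2 against (Dusk, Night): payoffs 4, -2 → best response Day.
Species 2 against (Night, Dusk): payoffs -4, -1 → best response Dusk.
Species 2 against (Night, Night): payoffs -4, 0 → best response Dusk.
Species 2 against (Mixed, Dusk): payoffs -1, -3 → best response Day.
Species 2 against (Mixed, Night): payoffs 5, -4 → best response Day.
Species 3 against (Dusk, Day): payoffs -5, 0 → best response Night.
Species 3 against (Dusk, Dusk): payoffs 2, -1 → best response Dusk.
Species 3 against (Night, Day): payoffs -3, -5 → best response Dusk.
Species 3 against (Night, Dusk): payoffs -1, -3 → best response Dusk.
Species 3 against (Mixed, Day): payoffs -2, -5 → best response Dusk.
Species 3 against (Mixed, Dusk): payoffs -5, 2 → best response Night.
Mutual best responses: (Night, Dusk, Dusk).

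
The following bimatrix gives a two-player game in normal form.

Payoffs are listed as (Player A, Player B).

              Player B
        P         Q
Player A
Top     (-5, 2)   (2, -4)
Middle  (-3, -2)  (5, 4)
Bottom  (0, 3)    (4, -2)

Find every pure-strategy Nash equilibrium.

(Middle, Q) and (Bottom, P)

Player A against P: payoffs -5, -3, 0 → best response Bottom.
Player A against Q: payoffs 2, 5, 4 → best response Middle.
Player B against Top: payoffs 2, -4 → best response P.
Player B against Middle: payoffs -2, 4 → best response Q.
Player B against Bottom: payoffs 3, -2 → best response P.
Mutual best responses: (Middle, Q); (Bottom, P).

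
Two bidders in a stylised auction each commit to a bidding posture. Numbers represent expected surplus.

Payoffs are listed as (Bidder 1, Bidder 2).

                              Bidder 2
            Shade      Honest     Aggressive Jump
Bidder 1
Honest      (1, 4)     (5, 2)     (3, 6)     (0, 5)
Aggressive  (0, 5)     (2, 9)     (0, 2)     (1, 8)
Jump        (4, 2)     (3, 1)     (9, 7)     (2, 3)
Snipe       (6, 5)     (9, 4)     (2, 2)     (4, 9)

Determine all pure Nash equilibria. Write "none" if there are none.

For each strategy profile, look for a profitable unilateral deviation.
(Honest, Shade): Bidder 1 can switch to Jump (1 → 4). Not NE.
(Honest, Honest): Bidder 1 can switch to Snipe (5 → 9). Not NE.
(Honest, Aggressive): Bidder 1 can switch to Jump (3 → 9). Not NE.
(Honest, Jump): Bidder 1 can switch to Aggressive (0 → 1). Not NE.
(Aggressive, Shade): Bidder 1 can switch to Honest (0 → 1). Not NE.
(Aggressive, Honest): Bidder 1 can switch to Honest (2 → 5). Not NE.
(Jump, Aggressive): Bidder 1 gets 9, best alternative 3; Bidder 2 gets 7, best alternative 3. No profitable deviation — NE.
(Snipe, Jump): Bidder 1 gets 4, best alternative 2; Bidder 2 gets 9, best alternative 5. No profitable deviation — NE.
(The remaining 8 profiles each have a profitable deviation by the same check.)

(Jump, Aggressive) and (Snipe, Jump)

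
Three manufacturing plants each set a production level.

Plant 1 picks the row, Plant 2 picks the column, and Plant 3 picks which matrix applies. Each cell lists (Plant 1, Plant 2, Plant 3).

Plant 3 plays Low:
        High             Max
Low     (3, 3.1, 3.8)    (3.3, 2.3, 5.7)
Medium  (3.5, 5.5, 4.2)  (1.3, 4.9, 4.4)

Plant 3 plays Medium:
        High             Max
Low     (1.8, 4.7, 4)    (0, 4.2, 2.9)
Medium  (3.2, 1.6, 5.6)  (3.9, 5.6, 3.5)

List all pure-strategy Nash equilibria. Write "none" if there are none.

No pure-strategy Nash equilibrium.

(Low, High, Low): Plant 1 can switch to Medium (3 → 3.5). Not NE.
(Low, High, Medium): Plant 1 can switch to Medium (1.8 → 3.2). Not NE.
(Low, Max, Low): Plant 2 can switch to High (2.3 → 3.1). Not NE.
(Low, Max, Medium): Plant 1 can switch to Medium (0 → 3.9). Not NE.
(Medium, High, Low): Plant 3 can switch to Medium (4.2 → 5.6). Not NE.
(Medium, High, Medium): Plant 2 can switch to Max (1.6 → 5.6). Not NE.
(Medium, Max, Low): Plant 1 can switch to Low (1.3 → 3.3). Not NE.
(Medium, Max, Medium): Plant 3 can switch to Low (3.5 → 4.4). Not NE.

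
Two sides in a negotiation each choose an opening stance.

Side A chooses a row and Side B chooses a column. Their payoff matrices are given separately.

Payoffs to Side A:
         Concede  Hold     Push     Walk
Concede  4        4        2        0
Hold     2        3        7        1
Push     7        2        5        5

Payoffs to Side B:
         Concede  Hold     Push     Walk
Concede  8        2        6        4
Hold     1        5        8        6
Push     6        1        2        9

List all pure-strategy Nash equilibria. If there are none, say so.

The pure Nash equilibria are (Hold, Push), (Push, Walk).

Side A against Concede: payoffs 4, 2, 7 → best response Push.
Side A against Hold: payoffs 4, 3, 2 → best response Concede.
Side A against Push: payoffs 2, 7, 5 → best response Hold.
Side A against Walk: payoffs 0, 1, 5 → best response Push.
Side B against Concede: payoffs 8, 2, 6, 4 → best response Concede.
Side B against Hold: payoffs 1, 5, 8, 6 → best response Push.
Side B against Push: payoffs 6, 1, 2, 9 → best response Walk.
Mutual best responses: (Hold, Push); (Push, Walk).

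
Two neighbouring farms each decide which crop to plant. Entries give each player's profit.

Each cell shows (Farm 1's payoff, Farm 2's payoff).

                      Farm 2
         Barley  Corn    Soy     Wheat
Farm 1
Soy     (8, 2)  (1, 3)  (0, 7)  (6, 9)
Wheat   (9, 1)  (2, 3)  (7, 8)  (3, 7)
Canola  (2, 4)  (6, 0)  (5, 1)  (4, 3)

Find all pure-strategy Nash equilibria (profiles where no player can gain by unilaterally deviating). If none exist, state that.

(Soy, Wheat); (Wheat, Soy)

Farm 1 against Barley: payoffs 8, 9, 2 → best response Wheat.
Farm 1 against Corn: payoffs 1, 2, 6 → best response Canola.
Farm 1 against Soy: payoffs 0, 7, 5 → best response Wheat.
Farm 1 against Wheat: payoffs 6, 3, 4 → best response Soy.
Farm 2 against Soy: payoffs 2, 3, 7, 9 → best response Wheat.
Farm 2 against Wheat: payoffs 1, 3, 8, 7 → best response Soy.
Farm 2 against Canola: payoffs 4, 0, 1, 3 → best response Barley.
Mutual best responses: (Soy, Wheat); (Wheat, Soy).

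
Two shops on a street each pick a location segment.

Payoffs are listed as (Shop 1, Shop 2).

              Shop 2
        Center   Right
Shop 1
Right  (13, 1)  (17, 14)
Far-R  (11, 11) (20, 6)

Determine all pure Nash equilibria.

(Right, Center): Shop 2 can switch to Right (1 → 14). Not NE.
(Right, Right): Shop 1 can switch to Far-R (17 → 20). Not NE.
(Far-R, Center): Shop 1 can switch to Right (11 → 13). Not NE.
(Far-R, Right): Shop 2 can switch to Center (6 → 11). Not NE.

No pure-strategy Nash equilibrium.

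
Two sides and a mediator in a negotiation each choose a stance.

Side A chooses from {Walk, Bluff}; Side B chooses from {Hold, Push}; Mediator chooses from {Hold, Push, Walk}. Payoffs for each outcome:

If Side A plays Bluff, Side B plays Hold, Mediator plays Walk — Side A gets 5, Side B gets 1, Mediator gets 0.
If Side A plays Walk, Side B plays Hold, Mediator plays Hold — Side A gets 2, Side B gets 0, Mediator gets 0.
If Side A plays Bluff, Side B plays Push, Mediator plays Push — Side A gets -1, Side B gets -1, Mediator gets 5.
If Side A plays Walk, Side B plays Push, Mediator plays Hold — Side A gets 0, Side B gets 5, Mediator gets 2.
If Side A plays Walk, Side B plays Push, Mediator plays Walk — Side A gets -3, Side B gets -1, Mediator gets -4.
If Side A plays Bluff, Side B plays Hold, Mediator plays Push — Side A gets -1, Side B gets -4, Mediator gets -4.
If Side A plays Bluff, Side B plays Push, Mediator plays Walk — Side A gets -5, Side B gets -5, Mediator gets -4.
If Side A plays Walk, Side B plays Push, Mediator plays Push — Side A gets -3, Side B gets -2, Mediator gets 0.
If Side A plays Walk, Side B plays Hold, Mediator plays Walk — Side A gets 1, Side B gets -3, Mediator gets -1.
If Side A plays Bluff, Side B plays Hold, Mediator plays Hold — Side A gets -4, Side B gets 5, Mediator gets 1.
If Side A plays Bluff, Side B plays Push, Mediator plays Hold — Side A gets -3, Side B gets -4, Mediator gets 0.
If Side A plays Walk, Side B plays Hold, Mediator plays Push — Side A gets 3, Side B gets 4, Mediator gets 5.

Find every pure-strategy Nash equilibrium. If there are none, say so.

(Walk, Hold, Hold): Side B can switch to Push (0 → 5). Not NE.
(Walk, Hold, Push): Side A gets 3, best alternative -1; Side B gets 4, best alternative -2; Mediator gets 5, best alternative 0. No profitable deviation — NE.
(Walk, Hold, Walk): Side A can switch to Bluff (1 → 5). Not NE.
(Walk, Push, Hold): Side A gets 0, best alternative -3; Side B gets 5, best alternative 0; Mediator gets 2, best alternative 0. No profitable deviation — NE.
(Walk, Push, Push): Side A can switch to Bluff (-3 → -1). Not NE.
(Walk, Push, Walk): Mediator can switch to Hold (-4 → 2). Not NE.
(Bluff, Hold, Hold): Side A can switch to Walk (-4 → 2). Not NE.
(Bluff, Hold, Push): Side A can switch to Walk (-1 → 3). Not NE.
(Bluff, Hold, Walk): Mediator can switch to Hold (0 → 1). Not NE.
(Bluff, Push, Hold): Side A can switch to Walk (-3 → 0). Not NE.
(Bluff, Push, Push): Side A gets -1, best alternative -3; Side B gets -1, best alternative -4; Mediator gets 5, best alternative 0. No profitable deviation — NE.
(Bluff, Push, Walk): Side A can switch to Walk (-5 → -3). Not NE.

Pure-strategy Nash equilibria: (Walk, Hold, Push) and (Walk, Push, Hold) and (Bluff, Push, Push)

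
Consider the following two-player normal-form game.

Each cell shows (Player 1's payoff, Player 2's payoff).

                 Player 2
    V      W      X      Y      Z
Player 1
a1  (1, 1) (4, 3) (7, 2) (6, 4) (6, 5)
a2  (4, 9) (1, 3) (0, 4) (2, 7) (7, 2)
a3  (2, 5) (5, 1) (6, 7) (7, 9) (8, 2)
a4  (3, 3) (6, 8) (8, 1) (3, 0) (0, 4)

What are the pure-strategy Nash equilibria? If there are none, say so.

(a2, V), (a3, Y), (a4, W)

Mark each player's best response to every combination of opponents' strategies; a profile where every player is best-responding is a pure Nash equilibrium.
Player 1 against V: payoffs 1, 4, 2, 3 → best response a2.
Player 1 against W: payoffs 4, 1, 5, 6 → best response a4.
Player 1 against X: payoffs 7, 0, 6, 8 → best response a4.
Player 1 against Y: payoffs 6, 2, 7, 3 → best response a3.
Player 1 against Z: payoffs 6, 7, 8, 0 → best response a3.
Player 2 against a1: payoffs 1, 3, 2, 4, 5 → best response Z.
Player 2 against a2: payoffs 9, 3, 4, 7, 2 → best response V.
Player 2 against a3: payoffs 5, 1, 7, 9, 2 → best response Y.
Player 2 against a4: payoffs 3, 8, 1, 0, 4 → best response W.
Mutual best responses: (a2, V); (a3, Y); (a4, W).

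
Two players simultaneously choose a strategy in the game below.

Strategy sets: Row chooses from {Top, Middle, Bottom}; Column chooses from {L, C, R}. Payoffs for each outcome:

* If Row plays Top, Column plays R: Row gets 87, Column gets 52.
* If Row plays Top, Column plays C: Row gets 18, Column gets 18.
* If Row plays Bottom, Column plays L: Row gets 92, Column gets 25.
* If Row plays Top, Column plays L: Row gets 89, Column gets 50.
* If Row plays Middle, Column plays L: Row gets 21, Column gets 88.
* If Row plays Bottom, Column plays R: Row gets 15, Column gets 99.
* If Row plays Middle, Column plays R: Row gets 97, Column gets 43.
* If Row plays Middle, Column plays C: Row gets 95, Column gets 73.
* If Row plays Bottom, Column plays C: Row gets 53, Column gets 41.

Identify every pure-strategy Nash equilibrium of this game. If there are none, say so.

There is no pure-strategy Nash equilibrium.

Row against L: payoffs 89, 21, 92 → best response Bottom.
Row against C: payoffs 18, 95, 53 → best response Middle.
Row against R: payoffs 87, 97, 15 → best response Middle.
Column against Top: payoffs 50, 18, 52 → best response R.
Column against Middle: payoffs 88, 73, 43 → best response L.
Column against Bottom: payoffs 25, 41, 99 → best response R.
No profile is a mutual best response for all players.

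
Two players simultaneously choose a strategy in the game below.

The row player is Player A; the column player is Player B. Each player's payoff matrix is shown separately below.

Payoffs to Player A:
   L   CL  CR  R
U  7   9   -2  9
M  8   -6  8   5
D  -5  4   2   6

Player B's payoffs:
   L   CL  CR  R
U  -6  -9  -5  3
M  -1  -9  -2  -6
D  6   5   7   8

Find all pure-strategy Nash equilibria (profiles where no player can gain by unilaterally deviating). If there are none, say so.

Pure-strategy Nash equilibria: (U, R), (M, L)

For each strategy profile, look for a profitable unilateral deviation.
(U, L): Player A can switch to M (7 → 8). Not NE.
(U, CL): Player B can switch to L (-9 → -6). Not NE.
(U, CR): Player A can switch to M (-2 → 8). Not NE.
(U, R): Player A gets 9, best alternative 6; Player B gets 3, best alternative -5. No profitable deviation — NE.
(M, L): Player A gets 8, best alternative 7; Player B gets -1, best alternative -2. No profitable deviation — NE.
(M, CL): Player A can switch to U (-6 → 9). Not NE.
(M, CR): Player B can switch to L (-2 → -1). Not NE.
(M, R): Player A can switch to U (5 → 9). Not NE.
(D, L): Player A can switch to U (-5 → 7). Not NE.
(D, CL): Player A can switch to U (4 → 9). Not NE.
(D, CR): Player A can switch to M (2 → 8). Not NE.
(D, R): Player A can switch to U (6 → 9). Not NE.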